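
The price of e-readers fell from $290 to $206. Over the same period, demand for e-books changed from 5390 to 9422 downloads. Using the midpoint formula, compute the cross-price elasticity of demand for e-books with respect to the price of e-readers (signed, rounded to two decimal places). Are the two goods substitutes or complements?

%ΔQ_{e-books} = (9422 − 5390)/avg = 4032/7406 = 0.544423…
%ΔP_{e-readers} = (206 − 290)/avg = -84/248 = -0.338709…
E_cross = (4032/7406) / (-84/248) = -1.6073…
E_cross < 0 ⇒ the goods are complements.

-1.61; complements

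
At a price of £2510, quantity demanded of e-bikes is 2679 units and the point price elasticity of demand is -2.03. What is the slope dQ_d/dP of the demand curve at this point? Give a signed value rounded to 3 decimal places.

Ed = (dQ_d/dP)·(P/Q_d) ⇒ dQ_d/dP = Ed·Q_d/P = (-2.03)·2679/2510 = -2.16668…

-2.167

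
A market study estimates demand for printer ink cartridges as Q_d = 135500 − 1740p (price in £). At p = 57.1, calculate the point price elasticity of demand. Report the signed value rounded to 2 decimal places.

-2.75

dQ_d/dp = −1740. At p = 57.1, Q_d = 135500 − 1740(57.1) = 36146.
Ed = (dQ_d/dp)·(p/Q_d) = −1740 × (57.1/36146) = -2.7486…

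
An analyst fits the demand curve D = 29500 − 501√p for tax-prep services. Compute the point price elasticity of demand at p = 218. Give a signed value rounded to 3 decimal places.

dD/dp = −501/(2√p) = -16.966. At p = 218, D = 22102.8.
Ed = (dD/dp)·(p/D) = (-16.966) × (218/22102.8) = -0.16733…

-0.167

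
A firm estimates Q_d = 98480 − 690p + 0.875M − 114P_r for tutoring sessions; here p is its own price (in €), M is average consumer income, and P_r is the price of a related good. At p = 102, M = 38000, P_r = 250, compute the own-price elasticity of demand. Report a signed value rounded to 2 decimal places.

-2.14

At the given values, Q_d = 98480 − 690(102) + 0.875(38000) − 114(250) = 32850.
∂Q_d/∂p = −690.
E = (-690) × (102/32850) = -2.1424…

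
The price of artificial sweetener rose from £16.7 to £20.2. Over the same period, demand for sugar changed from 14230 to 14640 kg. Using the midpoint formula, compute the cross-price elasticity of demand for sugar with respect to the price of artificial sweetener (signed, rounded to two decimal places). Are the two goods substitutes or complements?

0.15; substitutes

%ΔQ_{sugar} = (14640 − 14230)/avg = 410/14435 = 0.028403…
%ΔP_{artificial sweetener} = (20.2 − 16.7)/avg = 3.5/18.45 = 0.189701…
E_cross = (410/14435) / (3.5/18.45) = 0.1497…
E_cross > 0 ⇒ the goods are substitutes.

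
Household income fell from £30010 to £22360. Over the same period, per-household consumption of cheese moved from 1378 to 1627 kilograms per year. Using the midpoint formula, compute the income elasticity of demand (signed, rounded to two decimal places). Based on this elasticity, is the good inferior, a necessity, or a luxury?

-0.57; inferior

%ΔQ = (1627 − 1378)/[( 1378 + 1627)/2] = 249/1502.5 = 0.165723…
%ΔIncome = (22360 − 30010)/[( 30010 + 22360)/2] = -7650/26185 = -0.292151…
E_income = (249/1502.5) / (-7650/26185) = -0.5672…
E_income < 0 ⇒ inferior good.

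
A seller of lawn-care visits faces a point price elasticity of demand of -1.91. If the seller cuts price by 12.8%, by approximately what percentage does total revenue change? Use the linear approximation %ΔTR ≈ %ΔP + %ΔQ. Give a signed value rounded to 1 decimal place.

%ΔQ ≈ Ed × %ΔP = (-1.91) × (-12.8%) = +24.4480%
%ΔTR ≈ %ΔP + %ΔQ = (-12.8%) + (+24.4480%) = +11.6480%

+11.6%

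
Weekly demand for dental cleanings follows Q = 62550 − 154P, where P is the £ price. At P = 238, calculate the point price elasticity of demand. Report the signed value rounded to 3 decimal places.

-1.415

dQ/dP = −154. At P = 238, Q = 62550 − 154(238) = 25898.
Ed = (dQ/dP)·(P/Q) = −154 × (238/25898) = -1.41524…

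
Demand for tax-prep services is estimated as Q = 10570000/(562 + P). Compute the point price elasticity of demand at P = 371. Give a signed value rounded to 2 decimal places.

-0.40

dQ/dP = −10570000/(562 + P)² = -12.1426. At P = 371, Q = 11329.
Ed = (dQ/dP)·(P/Q) = (-12.1426) × (371/11329) = -0.3976…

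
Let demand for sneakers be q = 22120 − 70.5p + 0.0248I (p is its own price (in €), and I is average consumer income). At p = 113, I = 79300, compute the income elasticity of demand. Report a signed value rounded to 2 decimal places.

0.12

At the given values, q = 22120 − 70.5(113) + 0.0248(79300) = 16120.14.
∂q/∂I = 0.0248.
E = (0.0248) × (79300/16120.14) = 0.1219…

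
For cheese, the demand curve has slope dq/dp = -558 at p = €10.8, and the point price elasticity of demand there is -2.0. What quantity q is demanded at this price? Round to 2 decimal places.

Ed = (dq/dp)·(p/q) ⇒ q = (dq/dp)·p/Ed = (-558)·10.8/(-2.0) = 3013.2

3013.20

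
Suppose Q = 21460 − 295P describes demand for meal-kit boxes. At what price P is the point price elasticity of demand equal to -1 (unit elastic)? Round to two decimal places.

Ed = −295P/(21460 − 295P). Set this equal to -1:
295P = 1·(21460 − 295P) ⇒ 295P(1 + 1) = 1·21460
P = 1·21460 / (295·2) = 36.3728…

36.37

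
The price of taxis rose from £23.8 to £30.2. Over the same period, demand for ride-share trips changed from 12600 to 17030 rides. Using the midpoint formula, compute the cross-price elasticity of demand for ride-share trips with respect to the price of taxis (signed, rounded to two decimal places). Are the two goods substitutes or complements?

1.26; substitutes

%ΔQ_{ride-share trips} = (17030 − 12600)/avg = 4430/14815 = 0.299021…
%ΔP_{taxis} = (30.2 − 23.8)/avg = 6.4/27 = 0.237037…
E_cross = (4430/14815) / (6.4/27) = 1.2614…
E_cross > 0 ⇒ the goods are substitutes.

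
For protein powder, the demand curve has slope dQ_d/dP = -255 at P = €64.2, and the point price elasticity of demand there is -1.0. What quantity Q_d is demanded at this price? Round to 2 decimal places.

16371.00

Ed = (dQ_d/dP)·(P/Q_d) ⇒ Q_d = (dQ_d/dP)·P/Ed = (-255)·64.2/(-1.0) = 16371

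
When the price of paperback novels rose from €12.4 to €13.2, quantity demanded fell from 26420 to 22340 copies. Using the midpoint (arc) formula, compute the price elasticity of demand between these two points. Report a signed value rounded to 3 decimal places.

-2.678

%ΔQ = (22340 − 26420) / [(26420 + 22340)/2] = -4080/24380 = -0.167350…
%ΔP = (13.2 − 12.4) / [(12.4 + 13.2)/2] = 0.8/12.8 = 0.0625
Arc Ed = %ΔQ / %ΔP = (-4080/24380) / (0.8/12.8) = -2.67760…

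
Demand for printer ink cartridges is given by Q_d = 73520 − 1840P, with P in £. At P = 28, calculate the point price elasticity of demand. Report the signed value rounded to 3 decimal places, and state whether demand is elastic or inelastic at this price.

dQ_d/dP = −1840. At P = 28, Q_d = 73520 − 1840(28) = 22000.
Ed = (dQ_d/dP)·(P/Q_d) = −1840 × (28/22000) = -2.34181…
|Ed| = 2.342 > 1, so demand is elastic.

-2.342; elastic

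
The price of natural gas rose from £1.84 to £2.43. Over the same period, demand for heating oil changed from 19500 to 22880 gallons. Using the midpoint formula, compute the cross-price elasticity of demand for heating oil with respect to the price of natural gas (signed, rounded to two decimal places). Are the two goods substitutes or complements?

0.58; substitutes

%ΔQ_{heating oil} = (22880 − 19500)/avg = 3380/21190 = 0.159509…
%ΔP_{natural gas} = (2.43 − 1.84)/avg = 0.59/2.135 = 0.276346…
E_cross = (3380/21190) / (0.59/2.135) = 0.5772…
E_cross > 0 ⇒ the goods are substitutes.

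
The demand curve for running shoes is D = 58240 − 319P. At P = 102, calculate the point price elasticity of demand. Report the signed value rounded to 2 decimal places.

-1.27

dD/dP = −319. At P = 102, D = 58240 − 319(102) = 25702.
Ed = (dD/dP)·(P/D) = −319 × (102/25702) = -1.2659…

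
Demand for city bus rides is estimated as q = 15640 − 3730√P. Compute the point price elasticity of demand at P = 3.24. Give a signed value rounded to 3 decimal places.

dq/dP = −3730/(2√P) = -1036.11. At P = 3.24, q = 8926.
Ed = (dq/dP)·(P/q) = (-1036.11) × (3.24/8926) = -0.37609…

-0.376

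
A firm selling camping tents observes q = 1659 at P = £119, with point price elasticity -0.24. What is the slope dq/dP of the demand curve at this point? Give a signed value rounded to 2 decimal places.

-3.35

Ed = (dq/dP)·(P/q) ⇒ dq/dP = Ed·q/P = (-0.24)·1659/119 = -3.3458…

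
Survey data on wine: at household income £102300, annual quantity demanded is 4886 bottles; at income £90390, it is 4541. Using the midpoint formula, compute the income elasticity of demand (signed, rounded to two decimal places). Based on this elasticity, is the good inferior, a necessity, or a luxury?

%ΔQ = (4541 − 4886)/[( 4886 + 4541)/2] = -345/4713.5 = -0.073194…
%ΔIncome = (90390 − 102300)/[( 102300 + 90390)/2] = -11910/96345 = -0.123618…
E_income = (-345/4713.5) / (-11910/96345) = 0.5920…
0 < E_income < 1 ⇒ normal good, necessity.

0.59; necessity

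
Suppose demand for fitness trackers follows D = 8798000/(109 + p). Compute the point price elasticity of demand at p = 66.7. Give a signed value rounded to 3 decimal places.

-0.380

dD/dp = −8798000/(109 + p)² = -284.997. At p = 66.7, D = 50074.
Ed = (dD/dp)·(p/D) = (-284.997) × (66.7/50074) = -0.37962…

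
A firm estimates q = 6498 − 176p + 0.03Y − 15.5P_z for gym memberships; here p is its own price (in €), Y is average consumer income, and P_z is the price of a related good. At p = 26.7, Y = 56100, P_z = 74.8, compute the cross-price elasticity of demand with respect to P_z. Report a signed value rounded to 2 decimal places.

At the given values, q = 6498 − 176(26.7) + 0.03(56100) − 15.5(74.8) = 2322.4.
∂q/∂P_z = -15.5.
E = (-15.5) × (74.8/2322.4) = -0.4992…

-0.50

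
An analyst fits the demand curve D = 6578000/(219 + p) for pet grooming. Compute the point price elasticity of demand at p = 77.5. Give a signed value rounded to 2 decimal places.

dD/dp = −6578000/(219 + p)² = -74.8246. At p = 77.5, D = 22185.5.
Ed = (dD/dp)·(p/D) = (-74.8246) × (77.5/22185.5) = -0.2613…

-0.26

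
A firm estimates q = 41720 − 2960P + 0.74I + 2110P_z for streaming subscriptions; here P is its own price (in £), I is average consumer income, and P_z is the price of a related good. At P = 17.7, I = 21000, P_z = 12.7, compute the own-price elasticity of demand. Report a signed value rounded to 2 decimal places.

At the given values, q = 41720 − 2960(17.7) + 0.74(21000) + 2110(12.7) = 31665.
∂q/∂P = −2960.
E = (-2960) × (17.7/31665) = -1.6545…

-1.65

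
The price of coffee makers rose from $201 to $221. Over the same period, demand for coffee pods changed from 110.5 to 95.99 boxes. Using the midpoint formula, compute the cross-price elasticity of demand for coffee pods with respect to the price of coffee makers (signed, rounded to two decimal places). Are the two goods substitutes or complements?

%ΔQ_{coffee pods} = (95.99 − 110.5)/avg = -14.51/103.245 = -0.140539…
%ΔP_{coffee makers} = (221 − 201)/avg = 20/211 = 0.094786…
E_cross = (-14.51/103.245) / (20/211) = -1.4826…
E_cross < 0 ⇒ the goods are complements.

-1.48; complements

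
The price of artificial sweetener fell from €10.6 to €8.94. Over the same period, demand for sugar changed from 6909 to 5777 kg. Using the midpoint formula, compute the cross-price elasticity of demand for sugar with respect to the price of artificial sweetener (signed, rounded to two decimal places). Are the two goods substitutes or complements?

%ΔQ_{sugar} = (5777 − 6909)/avg = -1132/6343 = -0.178464…
%ΔP_{artificial sweetener} = (8.94 − 10.6)/avg = -1.66/9.77 = -0.169907…
E_cross = (-1132/6343) / (-1.66/9.77) = 1.0503…
E_cross > 0 ⇒ the goods are substitutes.

1.05; substitutes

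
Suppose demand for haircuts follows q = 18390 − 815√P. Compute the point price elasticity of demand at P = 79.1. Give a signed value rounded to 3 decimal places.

-0.325

dq/dP = −815/(2√P) = -45.8183. At P = 79.1, q = 11141.5.
Ed = (dq/dP)·(P/q) = (-45.8183) × (79.1/11141.5) = -0.32528…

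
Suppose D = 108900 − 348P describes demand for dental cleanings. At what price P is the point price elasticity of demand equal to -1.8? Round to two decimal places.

201.17

Ed = −348P/(108900 − 348P). Set this equal to -1.8:
348P = 1.8·(108900 − 348P) ⇒ 348P(1 + 1.8) = 1.8·108900
P = 1.8·108900 / (348·2.8) = 201.1699…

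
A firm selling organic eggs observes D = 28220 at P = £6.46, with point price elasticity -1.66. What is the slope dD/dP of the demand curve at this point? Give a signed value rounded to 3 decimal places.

Ed = (dD/dP)·(P/D) ⇒ dD/dP = Ed·D/P = (-1.66)·28220/6.46 = -7251.57894…

-7251.579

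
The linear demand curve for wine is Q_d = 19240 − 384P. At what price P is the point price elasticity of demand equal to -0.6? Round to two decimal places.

18.79

Ed = −384P/(19240 − 384P). Set this equal to -0.6:
384P = 0.6·(19240 − 384P) ⇒ 384P(1 + 0.6) = 0.6·19240
P = 0.6·19240 / (384·1.6) = 18.7890…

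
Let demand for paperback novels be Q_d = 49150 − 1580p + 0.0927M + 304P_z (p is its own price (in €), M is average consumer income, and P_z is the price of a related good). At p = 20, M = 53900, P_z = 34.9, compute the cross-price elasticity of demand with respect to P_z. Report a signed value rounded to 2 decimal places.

At the given values, Q_d = 49150 − 1580(20) + 0.0927(53900) + 304(34.9) = 33156.13.
∂Q_d/∂P_z = 304.
E = (304) × (34.9/33156.13) = 0.3199…

0.32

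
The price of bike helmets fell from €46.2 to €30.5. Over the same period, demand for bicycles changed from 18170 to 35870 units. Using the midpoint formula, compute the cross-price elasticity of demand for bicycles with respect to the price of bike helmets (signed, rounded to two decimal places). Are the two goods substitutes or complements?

%ΔQ_{bicycles} = (35870 − 18170)/avg = 17700/27020 = 0.655070…
%ΔP_{bike helmets} = (30.5 − 46.2)/avg = -15.7/38.35 = -0.409387…
E_cross = (17700/27020) / (-15.7/38.35) = -1.6001…
E_cross < 0 ⇒ the goods are complements.

-1.60; complements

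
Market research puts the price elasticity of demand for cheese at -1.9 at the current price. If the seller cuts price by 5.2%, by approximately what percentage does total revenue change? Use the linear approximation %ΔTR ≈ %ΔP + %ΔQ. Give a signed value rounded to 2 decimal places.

%ΔQ ≈ Ed × %ΔP = (-1.9) × (-5.2%) = +9.8800%
%ΔTR ≈ %ΔP + %ΔQ = (-5.2%) + (+9.8800%) = +4.6800%

+4.68%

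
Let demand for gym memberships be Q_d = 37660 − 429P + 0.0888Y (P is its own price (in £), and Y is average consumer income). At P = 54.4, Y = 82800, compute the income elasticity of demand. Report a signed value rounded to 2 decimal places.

At the given values, Q_d = 37660 − 429(54.4) + 0.0888(82800) = 21675.04.
∂Q_d/∂Y = 0.0888.
E = (0.0888) × (82800/21675.04) = 0.3392…

0.34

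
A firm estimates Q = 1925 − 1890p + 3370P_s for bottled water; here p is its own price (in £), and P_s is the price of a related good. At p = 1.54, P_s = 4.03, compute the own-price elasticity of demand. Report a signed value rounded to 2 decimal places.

-0.23

At the given values, Q = 1925 − 1890(1.54) + 3370(4.03) = 12595.5.
∂Q/∂p = −1890.
E = (-1890) × (1.54/12595.5) = -0.2310…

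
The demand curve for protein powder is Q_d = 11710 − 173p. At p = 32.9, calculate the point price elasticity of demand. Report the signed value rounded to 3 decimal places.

-0.946

dQ_d/dp = −173. At p = 32.9, Q_d = 11710 − 173(32.9) = 6018.3.
Ed = (dQ_d/dp)·(p/Q_d) = −173 × (32.9/6018.3) = -0.94573…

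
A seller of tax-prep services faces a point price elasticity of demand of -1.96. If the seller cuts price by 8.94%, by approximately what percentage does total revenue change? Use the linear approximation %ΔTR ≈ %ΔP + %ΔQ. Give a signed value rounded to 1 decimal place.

%ΔQ ≈ Ed × %ΔP = (-1.96) × (-8.94%) = +17.5224%
%ΔTR ≈ %ΔP + %ΔQ = (-8.94%) + (+17.5224%) = +8.5824%

+8.6%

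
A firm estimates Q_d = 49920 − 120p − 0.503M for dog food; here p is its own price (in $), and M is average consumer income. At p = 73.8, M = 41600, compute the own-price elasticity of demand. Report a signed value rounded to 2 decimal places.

At the given values, Q_d = 49920 − 120(73.8) − 0.503(41600) = 20139.2.
∂Q_d/∂p = −120.
E = (-120) × (73.8/20139.2) = -0.4397…

-0.44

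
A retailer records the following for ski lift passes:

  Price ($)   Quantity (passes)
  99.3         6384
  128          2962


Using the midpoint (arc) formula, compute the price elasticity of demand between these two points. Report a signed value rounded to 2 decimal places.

-2.90

%ΔQ = (2962 − 6384) / [(6384 + 2962)/2] = -3422/4673 = -0.732291…
%ΔP = (128 − 99.3) / [(99.3 + 128)/2] = 28.7/113.65 = 0.252529…
Arc Ed = %ΔQ / %ΔP = (-3422/4673) / (28.7/113.65) = -2.8998…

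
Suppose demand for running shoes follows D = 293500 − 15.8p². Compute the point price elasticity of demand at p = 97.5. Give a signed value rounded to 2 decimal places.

-2.10

dD/dp = −2·15.8·p = -3081. At p = 97.5, D = 143301.25.
Ed = (dD/dp)·(p/D) = (-3081) × (97.5/143301.25) = -2.0962…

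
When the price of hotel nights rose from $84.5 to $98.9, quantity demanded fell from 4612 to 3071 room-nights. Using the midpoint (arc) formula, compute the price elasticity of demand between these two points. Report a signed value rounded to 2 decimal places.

%ΔQ = (3071 − 4612) / [(4612 + 3071)/2] = -1541/3841.5 = -0.401145…
%ΔP = (98.9 − 84.5) / [(84.5 + 98.9)/2] = 14.4/91.7 = 0.157033…
Arc Ed = %ΔQ / %ΔP = (-1541/3841.5) / (14.4/91.7) = -2.5545…

-2.55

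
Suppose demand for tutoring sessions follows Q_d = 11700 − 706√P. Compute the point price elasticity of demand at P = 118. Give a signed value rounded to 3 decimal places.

-0.951

dQ_d/dP = −706/(2√P) = -32.4963. At P = 118, Q_d = 4030.88.
Ed = (dQ_d/dP)·(P/Q_d) = (-32.4963) × (118/4030.88) = -0.95129…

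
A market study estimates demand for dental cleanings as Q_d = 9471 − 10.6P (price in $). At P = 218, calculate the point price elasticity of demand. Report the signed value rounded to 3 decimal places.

-0.323

dQ_d/dP = −10.6. At P = 218, Q_d = 9471 − 10.6(218) = 7160.2.
Ed = (dQ_d/dP)·(P/Q_d) = −10.6 × (218/7160.2) = -0.32272…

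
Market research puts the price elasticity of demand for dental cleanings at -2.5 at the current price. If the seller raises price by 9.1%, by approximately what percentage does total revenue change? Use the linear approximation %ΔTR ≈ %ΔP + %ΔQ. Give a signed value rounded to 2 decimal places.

%ΔQ ≈ Ed × %ΔP = (-2.5) × (+9.1%) = -22.7500%
%ΔTR ≈ %ΔP + %ΔQ = (+9.1%) + (-22.7500%) = -13.6500%

-13.65%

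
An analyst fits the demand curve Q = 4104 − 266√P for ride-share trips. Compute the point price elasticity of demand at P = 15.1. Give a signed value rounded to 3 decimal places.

dQ/dP = −266/(2√P) = -34.2266. At P = 15.1, Q = 3070.36.
Ed = (dQ/dP)·(P/Q) = (-34.2266) × (15.1/3070.36) = -0.16832…

-0.168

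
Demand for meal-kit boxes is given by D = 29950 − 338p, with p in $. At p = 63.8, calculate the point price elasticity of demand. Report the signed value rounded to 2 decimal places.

-2.57

dD/dp = −338. At p = 63.8, D = 29950 − 338(63.8) = 8385.6.
Ed = (dD/dp)·(p/D) = −338 × (63.8/8385.6) = -2.5715…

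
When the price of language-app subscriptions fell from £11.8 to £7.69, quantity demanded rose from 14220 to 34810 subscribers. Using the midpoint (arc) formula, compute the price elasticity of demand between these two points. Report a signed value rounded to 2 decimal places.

%ΔQ = (34810 − 14220) / [(14220 + 34810)/2] = 20590/24515 = 0.839893…
%ΔP = (7.69 − 11.8) / [(11.8 + 7.69)/2] = -4.11/9.745 = -0.421754…
Arc Ed = %ΔQ / %ΔP = (20590/24515) / (-4.11/9.745) = -1.9914…

-1.99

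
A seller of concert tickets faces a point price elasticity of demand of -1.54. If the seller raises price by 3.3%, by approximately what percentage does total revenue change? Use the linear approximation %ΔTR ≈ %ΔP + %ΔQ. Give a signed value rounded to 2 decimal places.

-1.78%

%ΔQ ≈ Ed × %ΔP = (-1.54) × (+3.3%) = -5.0820%
%ΔTR ≈ %ΔP + %ΔQ = (+3.3%) + (-5.0820%) = -1.7820%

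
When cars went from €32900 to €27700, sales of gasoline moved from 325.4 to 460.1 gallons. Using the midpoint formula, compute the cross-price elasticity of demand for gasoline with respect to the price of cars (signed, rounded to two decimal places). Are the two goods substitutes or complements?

%ΔQ_{gasoline} = (460.1 − 325.4)/avg = 134.7/392.75 = 0.342966…
%ΔP_{cars} = (27700 − 32900)/avg = -5200/30300 = -0.171617…
E_cross = (134.7/392.75) / (-5200/30300) = -1.9984…
E_cross < 0 ⇒ the goods are complements.

-2.00; complements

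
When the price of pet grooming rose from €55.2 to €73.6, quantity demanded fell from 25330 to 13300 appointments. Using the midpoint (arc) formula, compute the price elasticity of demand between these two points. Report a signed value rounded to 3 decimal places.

-2.180

%ΔQ = (13300 − 25330) / [(25330 + 13300)/2] = -12030/19315 = -0.622831…
%ΔP = (73.6 − 55.2) / [(55.2 + 73.6)/2] = 18.4/64.4 = 0.285714…
Arc Ed = %ΔQ / %ΔP = (-12030/19315) / (18.4/64.4) = -2.17991…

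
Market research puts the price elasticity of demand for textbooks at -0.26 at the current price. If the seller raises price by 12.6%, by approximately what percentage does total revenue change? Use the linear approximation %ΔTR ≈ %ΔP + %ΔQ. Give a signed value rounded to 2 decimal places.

%ΔQ ≈ Ed × %ΔP = (-0.26) × (+12.6%) = -3.2760%
%ΔTR ≈ %ΔP + %ΔQ = (+12.6%) + (-3.2760%) = +9.3240%

+9.32%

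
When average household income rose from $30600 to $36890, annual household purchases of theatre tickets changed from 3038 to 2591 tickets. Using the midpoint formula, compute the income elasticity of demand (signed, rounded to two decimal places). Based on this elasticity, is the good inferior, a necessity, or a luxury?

-0.85; inferior

%ΔQ = (2591 − 3038)/[( 3038 + 2591)/2] = -447/2814.5 = -0.158820…
%ΔIncome = (36890 − 30600)/[( 30600 + 36890)/2] = 6290/33745 = 0.186397…
E_income = (-447/2814.5) / (6290/33745) = -0.8520…
E_income < 0 ⇒ inferior good.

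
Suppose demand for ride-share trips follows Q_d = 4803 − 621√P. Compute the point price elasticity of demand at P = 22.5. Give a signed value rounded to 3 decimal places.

-0.793

dQ_d/dP = −621/(2√P) = -65.4591. At P = 22.5, Q_d = 1857.34.
Ed = (dQ_d/dP)·(P/Q_d) = (-65.4591) × (22.5/1857.34) = -0.79297…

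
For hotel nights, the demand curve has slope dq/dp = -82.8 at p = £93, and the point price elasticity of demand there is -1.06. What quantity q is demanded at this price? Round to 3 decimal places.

Ed = (dq/dp)·(p/q) ⇒ q = (dq/dp)·p/Ed = (-82.8)·93/(-1.06) = 7264.52830…

7264.528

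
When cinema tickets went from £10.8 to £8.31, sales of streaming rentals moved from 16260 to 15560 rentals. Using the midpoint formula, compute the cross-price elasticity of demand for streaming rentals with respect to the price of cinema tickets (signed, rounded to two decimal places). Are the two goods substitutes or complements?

0.17; substitutes

%ΔQ_{streaming rentals} = (15560 − 16260)/avg = -700/15910 = -0.043997…
%ΔP_{cinema tickets} = (8.31 − 10.8)/avg = -2.49/9.555 = -0.260596…
E_cross = (-700/15910) / (-2.49/9.555) = 0.1688…
E_cross > 0 ⇒ the goods are substitutes.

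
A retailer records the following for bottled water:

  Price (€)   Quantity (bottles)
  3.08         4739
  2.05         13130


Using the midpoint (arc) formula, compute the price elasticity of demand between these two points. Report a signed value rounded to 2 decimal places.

-2.34

%ΔQ = (13130 − 4739) / [(4739 + 13130)/2] = 8391/8934.5 = 0.939168…
%ΔP = (2.05 − 3.08) / [(3.08 + 2.05)/2] = -1.03/2.565 = -0.401559…
Arc Ed = %ΔQ / %ΔP = (8391/8934.5) / (-1.03/2.565) = -2.3388…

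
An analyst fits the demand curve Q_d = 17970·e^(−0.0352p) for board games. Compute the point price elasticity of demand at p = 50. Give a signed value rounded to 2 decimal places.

-1.76

dQ_d/dp = −0.0352·Q_d = -108.826. At p = 50, Q_d = 3091.65.
Ed = (dQ_d/dp)·(p/Q_d) = (-108.826) × (50/3091.65) = -1.76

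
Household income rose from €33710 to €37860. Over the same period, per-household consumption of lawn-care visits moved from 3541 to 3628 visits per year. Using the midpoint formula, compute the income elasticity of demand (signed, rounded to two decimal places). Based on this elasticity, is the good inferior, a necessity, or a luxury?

0.21; necessity

%ΔQ = (3628 − 3541)/[( 3541 + 3628)/2] = 87/3584.5 = 0.024271…
%ΔIncome = (37860 − 33710)/[( 33710 + 37860)/2] = 4150/35785 = 0.115970…
E_income = (87/3584.5) / (4150/35785) = 0.2092…
0 < E_income < 1 ⇒ normal good, necessity.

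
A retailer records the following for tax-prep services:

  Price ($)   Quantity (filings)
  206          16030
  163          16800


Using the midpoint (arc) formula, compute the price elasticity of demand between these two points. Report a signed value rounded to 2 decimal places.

-0.20

%ΔQ = (16800 − 16030) / [(16030 + 16800)/2] = 770/16415 = 0.046908…
%ΔP = (163 − 206) / [(206 + 163)/2] = -43/184.5 = -0.233062…
Arc Ed = %ΔQ / %ΔP = (770/16415) / (-43/184.5) = -0.2012…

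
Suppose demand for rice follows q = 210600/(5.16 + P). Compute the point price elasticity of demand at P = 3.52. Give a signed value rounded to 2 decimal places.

-0.41

dq/dP = −210600/(5.16 + P)² = -2795.24. At P = 3.52, q = 24262.7.
Ed = (dq/dP)·(P/q) = (-2795.24) × (3.52/24262.7) = -0.4055…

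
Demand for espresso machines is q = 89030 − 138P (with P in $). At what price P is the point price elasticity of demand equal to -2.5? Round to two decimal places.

Ed = −138P/(89030 − 138P). Set this equal to -2.5:
138P = 2.5·(89030 − 138P) ⇒ 138P(1 + 2.5) = 2.5·89030
P = 2.5·89030 / (138·3.5) = 460.8178…

460.82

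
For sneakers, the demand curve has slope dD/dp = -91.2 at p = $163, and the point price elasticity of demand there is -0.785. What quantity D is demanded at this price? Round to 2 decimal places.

18937.07

Ed = (dD/dp)·(p/D) ⇒ D = (dD/dp)·p/Ed = (-91.2)·163/(-0.785) = 18937.0700…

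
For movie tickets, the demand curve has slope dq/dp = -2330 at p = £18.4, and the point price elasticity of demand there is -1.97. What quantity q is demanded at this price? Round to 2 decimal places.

21762.44

Ed = (dq/dp)·(p/q) ⇒ q = (dq/dp)·p/Ed = (-2330)·18.4/(-1.97) = 21762.4365…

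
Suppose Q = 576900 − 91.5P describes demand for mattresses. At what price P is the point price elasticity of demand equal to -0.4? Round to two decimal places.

Ed = −91.5P/(576900 − 91.5P). Set this equal to -0.4:
91.5P = 0.4·(576900 − 91.5P) ⇒ 91.5P(1 + 0.4) = 0.4·576900
P = 0.4·576900 / (91.5·1.4) = 1801.4051…

1801.41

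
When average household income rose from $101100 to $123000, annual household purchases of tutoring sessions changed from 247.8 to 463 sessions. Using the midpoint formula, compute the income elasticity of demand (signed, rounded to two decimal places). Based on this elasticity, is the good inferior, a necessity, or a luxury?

3.10; luxury

%ΔQ = (463 − 247.8)/[( 247.8 + 463)/2] = 215.2/355.4 = 0.605514…
%ΔIncome = (123000 − 101100)/[( 101100 + 123000)/2] = 21900/112050 = 0.195448…
E_income = (215.2/355.4) / (21900/112050) = 3.0980…
E_income > 1 ⇒ normal good, luxury.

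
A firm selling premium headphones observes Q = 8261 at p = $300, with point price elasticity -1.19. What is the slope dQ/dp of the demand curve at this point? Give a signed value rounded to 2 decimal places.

-32.77

Ed = (dQ/dp)·(p/Q) ⇒ dQ/dp = Ed·Q/p = (-1.19)·8261/300 = -32.7686…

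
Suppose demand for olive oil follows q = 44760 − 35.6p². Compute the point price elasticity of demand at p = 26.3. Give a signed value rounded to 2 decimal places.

-2.45

dq/dp = −2·35.6·p = -1872.56. At p = 26.3, q = 20135.836.
Ed = (dq/dp)·(p/q) = (-1872.56) × (26.3/20135.836) = -2.4458…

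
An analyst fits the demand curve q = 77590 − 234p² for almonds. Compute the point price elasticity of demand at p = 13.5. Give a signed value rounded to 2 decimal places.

dq/dp = −2·234·p = -6318. At p = 13.5, q = 34943.5.
Ed = (dq/dp)·(p/q) = (-6318) × (13.5/34943.5) = -2.4408…

-2.44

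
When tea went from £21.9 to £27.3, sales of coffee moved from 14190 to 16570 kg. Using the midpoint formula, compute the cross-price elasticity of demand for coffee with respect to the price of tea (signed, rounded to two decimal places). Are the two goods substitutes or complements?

0.70; substitutes

%ΔQ_{coffee} = (16570 − 14190)/avg = 2380/15380 = 0.154746…
%ΔP_{tea} = (27.3 − 21.9)/avg = 5.4/24.6 = 0.219512…
E_cross = (2380/15380) / (5.4/24.6) = 0.7049…
E_cross > 0 ⇒ the goods are substitutes.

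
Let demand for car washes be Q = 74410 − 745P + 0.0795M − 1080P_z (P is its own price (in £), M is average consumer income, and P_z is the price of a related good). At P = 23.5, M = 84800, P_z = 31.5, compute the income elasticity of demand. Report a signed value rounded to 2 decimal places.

0.23

At the given values, Q = 74410 − 745(23.5) + 0.0795(84800) − 1080(31.5) = 29624.1.
∂Q/∂M = 0.0795.
E = (0.0795) × (84800/29624.1) = 0.2275…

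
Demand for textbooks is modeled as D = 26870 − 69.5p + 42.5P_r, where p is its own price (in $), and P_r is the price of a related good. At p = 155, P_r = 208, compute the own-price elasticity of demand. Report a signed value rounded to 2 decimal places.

-0.43

At the given values, D = 26870 − 69.5(155) + 42.5(208) = 24937.5.
∂D/∂p = −69.5.
E = (-69.5) × (155/24937.5) = -0.4319…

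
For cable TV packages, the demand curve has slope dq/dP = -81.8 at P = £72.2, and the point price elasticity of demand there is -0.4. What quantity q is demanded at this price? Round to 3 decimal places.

14764.900

Ed = (dq/dP)·(P/q) ⇒ q = (dq/dP)·P/Ed = (-81.8)·72.2/(-0.4) = 14764.9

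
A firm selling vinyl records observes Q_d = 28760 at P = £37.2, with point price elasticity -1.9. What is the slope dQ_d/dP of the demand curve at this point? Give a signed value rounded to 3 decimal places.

Ed = (dQ_d/dP)·(P/Q_d) ⇒ dQ_d/dP = Ed·Q_d/P = (-1.9)·28760/37.2 = -1468.92473…

-1468.925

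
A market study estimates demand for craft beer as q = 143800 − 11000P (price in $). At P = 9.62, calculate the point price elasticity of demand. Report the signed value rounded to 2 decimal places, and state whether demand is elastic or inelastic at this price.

-2.79; elastic

dq/dP = −11000. At P = 9.62, q = 143800 − 11000(9.62) = 37980.
Ed = (dq/dP)·(P/q) = −11000 × (9.62/37980) = -2.7862…
|Ed| = 2.79 > 1, so demand is elastic.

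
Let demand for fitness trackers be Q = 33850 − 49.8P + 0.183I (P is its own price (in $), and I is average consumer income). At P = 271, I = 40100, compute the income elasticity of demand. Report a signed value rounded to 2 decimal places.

0.26

At the given values, Q = 33850 − 49.8(271) + 0.183(40100) = 27692.5.
∂Q/∂I = 0.183.
E = (0.183) × (40100/27692.5) = 0.2649…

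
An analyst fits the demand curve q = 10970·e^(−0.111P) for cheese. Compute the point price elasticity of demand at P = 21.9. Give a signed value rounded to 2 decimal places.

-2.43

dq/dP = −0.111·q = -107.103. At P = 21.9, q = 964.895.
Ed = (dq/dP)·(P/q) = (-107.103) × (21.9/964.895) = -2.4309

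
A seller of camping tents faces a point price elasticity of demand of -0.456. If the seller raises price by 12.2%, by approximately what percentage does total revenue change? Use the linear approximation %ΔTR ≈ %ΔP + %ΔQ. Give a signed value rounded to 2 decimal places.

%ΔQ ≈ Ed × %ΔP = (-0.456) × (+12.2%) = -5.5632%
%ΔTR ≈ %ΔP + %ΔQ = (+12.2%) + (-5.5632%) = +6.6368%

+6.64%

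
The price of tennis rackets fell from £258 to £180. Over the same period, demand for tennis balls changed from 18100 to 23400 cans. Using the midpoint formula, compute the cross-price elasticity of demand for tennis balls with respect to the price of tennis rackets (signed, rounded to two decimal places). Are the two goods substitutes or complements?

-0.72; complements

%ΔQ_{tennis balls} = (23400 − 18100)/avg = 5300/20750 = 0.255421…
%ΔP_{tennis rackets} = (180 − 258)/avg = -78/219 = -0.356164…
E_cross = (5300/20750) / (-78/219) = -0.7171…
E_cross < 0 ⇒ the goods are complements.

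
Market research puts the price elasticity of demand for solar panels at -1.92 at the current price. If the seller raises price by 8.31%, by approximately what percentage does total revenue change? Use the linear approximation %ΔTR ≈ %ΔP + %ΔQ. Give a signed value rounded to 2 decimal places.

-7.65%

%ΔQ ≈ Ed × %ΔP = (-1.92) × (+8.31%) = -15.9552%
%ΔTR ≈ %ΔP + %ΔQ = (+8.31%) + (-15.9552%) = -7.6452%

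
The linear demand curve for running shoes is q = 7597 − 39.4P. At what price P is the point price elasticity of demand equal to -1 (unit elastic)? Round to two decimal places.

96.41

Ed = −39.4P/(7597 − 39.4P). Set this equal to -1:
39.4P = 1·(7597 − 39.4P) ⇒ 39.4P(1 + 1) = 1·7597
P = 1·7597 / (39.4·2) = 96.4086…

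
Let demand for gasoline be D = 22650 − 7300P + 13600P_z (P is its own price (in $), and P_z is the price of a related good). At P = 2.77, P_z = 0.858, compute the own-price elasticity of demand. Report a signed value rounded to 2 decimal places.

At the given values, D = 22650 − 7300(2.77) + 13600(0.858) = 14097.8.
∂D/∂P = −7300.
E = (-7300) × (2.77/14097.8) = -1.4343…

-1.43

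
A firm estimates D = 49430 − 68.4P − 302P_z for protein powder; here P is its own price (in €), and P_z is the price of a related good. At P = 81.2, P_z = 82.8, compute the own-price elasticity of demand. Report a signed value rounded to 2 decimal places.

At the given values, D = 49430 − 68.4(81.2) − 302(82.8) = 18870.32.
∂D/∂P = −68.4.
E = (-68.4) × (81.2/18870.32) = -0.2943…

-0.29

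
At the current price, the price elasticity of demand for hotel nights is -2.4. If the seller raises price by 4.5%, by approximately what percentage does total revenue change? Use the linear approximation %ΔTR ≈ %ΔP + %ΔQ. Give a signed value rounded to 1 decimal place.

%ΔQ ≈ Ed × %ΔP = (-2.4) × (+4.5%) = -10.8000%
%ΔTR ≈ %ΔP + %ΔQ = (+4.5%) + (-10.8000%) = -6.3000%

-6.3%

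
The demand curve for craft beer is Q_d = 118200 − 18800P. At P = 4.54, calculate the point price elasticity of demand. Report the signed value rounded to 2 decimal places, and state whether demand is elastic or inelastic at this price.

dQ_d/dP = −18800. At P = 4.54, Q_d = 118200 − 18800(4.54) = 32848.
Ed = (dQ_d/dP)·(P/Q_d) = −18800 × (4.54/32848) = -2.5983…
|Ed| = 2.60 > 1, so demand is elastic.

-2.60; elastic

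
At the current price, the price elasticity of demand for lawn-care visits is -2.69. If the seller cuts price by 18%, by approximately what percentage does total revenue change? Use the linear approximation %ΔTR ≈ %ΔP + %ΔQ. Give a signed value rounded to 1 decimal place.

+30.4%

%ΔQ ≈ Ed × %ΔP = (-2.69) × (-18%) = +48.4200%
%ΔTR ≈ %ΔP + %ΔQ = (-18%) + (+48.4200%) = +30.4200%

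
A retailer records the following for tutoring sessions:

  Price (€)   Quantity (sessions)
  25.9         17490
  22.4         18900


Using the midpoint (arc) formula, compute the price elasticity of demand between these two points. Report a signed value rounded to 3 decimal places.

%ΔQ = (18900 − 17490) / [(17490 + 18900)/2] = 1410/18195 = 0.077493…
%ΔP = (22.4 − 25.9) / [(25.9 + 22.4)/2] = -3.5/24.15 = -0.144927…
Arc Ed = %ΔQ / %ΔP = (1410/18195) / (-3.5/24.15) = -0.53470…

-0.535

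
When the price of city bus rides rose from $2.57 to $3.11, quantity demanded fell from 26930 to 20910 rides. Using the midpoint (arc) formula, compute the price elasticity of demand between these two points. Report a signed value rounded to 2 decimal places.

%ΔQ = (20910 − 26930) / [(26930 + 20910)/2] = -6020/23920 = -0.251672…
%ΔP = (3.11 − 2.57) / [(2.57 + 3.11)/2] = 0.54/2.84 = 0.190140…
Arc Ed = %ΔQ / %ΔP = (-6020/23920) / (0.54/2.84) = -1.3236…

-1.32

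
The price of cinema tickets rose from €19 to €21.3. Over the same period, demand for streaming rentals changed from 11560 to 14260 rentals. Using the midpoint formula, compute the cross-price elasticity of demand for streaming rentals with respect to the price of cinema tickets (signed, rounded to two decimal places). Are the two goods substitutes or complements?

1.83; substitutes

%ΔQ_{streaming rentals} = (14260 − 11560)/avg = 2700/12910 = 0.209140…
%ΔP_{cinema tickets} = (21.3 − 19)/avg = 2.3/20.15 = 0.114143…
E_cross = (2700/12910) / (2.3/20.15) = 1.8322…
E_cross > 0 ⇒ the goods are substitutes.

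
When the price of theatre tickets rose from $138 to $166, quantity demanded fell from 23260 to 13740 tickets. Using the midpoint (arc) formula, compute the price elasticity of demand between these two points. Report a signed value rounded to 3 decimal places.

-2.794

%ΔQ = (13740 − 23260) / [(23260 + 13740)/2] = -9520/18500 = -0.514594…
%ΔP = (166 − 138) / [(138 + 166)/2] = 28/152 = 0.184210…
Arc Ed = %ΔQ / %ΔP = (-9520/18500) / (28/152) = -2.79351…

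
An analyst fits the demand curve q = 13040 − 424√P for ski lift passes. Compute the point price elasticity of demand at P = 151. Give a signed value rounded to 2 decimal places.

dq/dP = −424/(2√P) = -17.2523. At P = 151, q = 7829.8.
Ed = (dq/dP)·(P/q) = (-17.2523) × (151/7829.8) = -0.3327…

-0.33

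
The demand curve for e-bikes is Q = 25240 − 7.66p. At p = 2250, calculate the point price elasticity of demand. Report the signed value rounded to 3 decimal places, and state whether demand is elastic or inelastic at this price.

-2.153; elastic

dQ/dp = −7.66. At p = 2250, Q = 25240 − 7.66(2250) = 8005.
Ed = (dQ/dp)·(p/Q) = −7.66 × (2250/8005) = -2.15302…
|Ed| = 2.153 > 1, so demand is elastic.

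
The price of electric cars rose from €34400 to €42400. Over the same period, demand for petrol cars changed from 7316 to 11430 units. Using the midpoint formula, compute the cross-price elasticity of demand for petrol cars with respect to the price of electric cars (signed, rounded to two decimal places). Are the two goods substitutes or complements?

2.11; substitutes

%ΔQ_{petrol cars} = (11430 − 7316)/avg = 4114/9373 = 0.438920…
%ΔP_{electric cars} = (42400 − 34400)/avg = 8000/38400 = 0.208333…
E_cross = (4114/9373) / (8000/38400) = 2.1068…
E_cross > 0 ⇒ the goods are substitutes.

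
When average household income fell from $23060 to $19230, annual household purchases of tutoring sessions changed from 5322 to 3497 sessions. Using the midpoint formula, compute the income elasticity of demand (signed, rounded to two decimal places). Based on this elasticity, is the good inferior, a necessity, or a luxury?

2.28; luxury

%ΔQ = (3497 − 5322)/[( 5322 + 3497)/2] = -1825/4409.5 = -0.413879…
%ΔIncome = (19230 − 23060)/[( 23060 + 19230)/2] = -3830/21145 = -0.181130…
E_income = (-1825/4409.5) / (-3830/21145) = 2.2849…
E_income > 1 ⇒ normal good, luxury.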